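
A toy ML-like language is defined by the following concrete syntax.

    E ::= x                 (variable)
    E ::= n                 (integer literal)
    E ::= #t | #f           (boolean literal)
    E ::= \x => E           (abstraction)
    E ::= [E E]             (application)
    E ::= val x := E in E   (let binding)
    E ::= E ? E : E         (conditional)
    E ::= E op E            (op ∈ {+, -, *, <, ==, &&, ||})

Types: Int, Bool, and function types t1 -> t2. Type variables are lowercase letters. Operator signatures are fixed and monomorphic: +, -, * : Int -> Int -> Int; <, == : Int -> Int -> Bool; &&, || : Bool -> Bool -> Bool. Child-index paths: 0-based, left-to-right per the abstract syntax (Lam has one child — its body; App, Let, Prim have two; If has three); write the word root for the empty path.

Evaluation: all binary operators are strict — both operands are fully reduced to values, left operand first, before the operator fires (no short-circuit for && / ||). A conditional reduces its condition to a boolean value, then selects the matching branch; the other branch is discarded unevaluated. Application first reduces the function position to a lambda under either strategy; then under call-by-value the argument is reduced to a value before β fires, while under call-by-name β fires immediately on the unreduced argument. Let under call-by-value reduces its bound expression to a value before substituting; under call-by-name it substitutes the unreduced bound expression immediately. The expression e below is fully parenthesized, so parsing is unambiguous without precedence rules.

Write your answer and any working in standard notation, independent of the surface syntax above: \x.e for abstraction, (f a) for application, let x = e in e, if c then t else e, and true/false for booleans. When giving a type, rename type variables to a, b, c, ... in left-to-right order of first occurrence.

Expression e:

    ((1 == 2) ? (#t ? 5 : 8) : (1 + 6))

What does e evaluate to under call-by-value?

Trace:
step 0: (if (1 == 2) then (if true then 5 else 8) else (1 + 6))
step 1: [delta@0] (if false then (if true then 5 else 8) else (1 + 6))
step 2: [if@root] (1 + 6)
step 3: [delta@root] 7

Answer: 7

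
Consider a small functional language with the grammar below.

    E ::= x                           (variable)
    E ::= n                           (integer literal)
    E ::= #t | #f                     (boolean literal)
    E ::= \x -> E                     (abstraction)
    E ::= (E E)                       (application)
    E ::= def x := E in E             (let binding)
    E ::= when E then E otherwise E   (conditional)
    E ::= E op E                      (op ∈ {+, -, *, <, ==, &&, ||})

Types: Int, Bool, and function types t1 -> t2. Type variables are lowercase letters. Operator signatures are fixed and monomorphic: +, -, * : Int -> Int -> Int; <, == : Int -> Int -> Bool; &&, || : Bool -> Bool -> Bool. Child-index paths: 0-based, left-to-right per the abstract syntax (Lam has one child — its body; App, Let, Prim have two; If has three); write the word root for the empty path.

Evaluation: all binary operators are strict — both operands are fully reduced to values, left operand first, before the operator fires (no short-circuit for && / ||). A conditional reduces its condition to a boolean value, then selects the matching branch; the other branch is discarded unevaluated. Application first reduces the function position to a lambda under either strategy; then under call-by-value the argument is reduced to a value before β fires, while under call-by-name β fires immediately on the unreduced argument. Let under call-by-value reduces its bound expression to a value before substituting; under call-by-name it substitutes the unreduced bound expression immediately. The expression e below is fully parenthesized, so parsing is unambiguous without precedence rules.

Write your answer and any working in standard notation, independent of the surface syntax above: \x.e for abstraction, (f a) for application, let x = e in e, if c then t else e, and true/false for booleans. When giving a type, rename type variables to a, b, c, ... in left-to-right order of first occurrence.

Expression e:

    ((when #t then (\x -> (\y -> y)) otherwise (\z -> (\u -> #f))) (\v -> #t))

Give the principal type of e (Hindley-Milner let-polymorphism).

Trace:
  unify Bool ~ Bool
y : b
\y._ : b -> b
\x._ : a -> b -> b
\u._ : d -> Bool
\z._ : c -> d -> Bool
  unify a -> b -> b ~ c -> d -> Bool
  unify a ~ c
  unify b -> b ~ d -> Bool
  unify b ~ d
  unify d ~ Bool
\v._ : e -> Bool
  unify c -> Bool -> Bool ~ (e -> Bool) -> f
  unify c ~ e -> Bool
  unify Bool -> Bool ~ f
_ _ : Bool -> Bool

Answer: Bool -> Bool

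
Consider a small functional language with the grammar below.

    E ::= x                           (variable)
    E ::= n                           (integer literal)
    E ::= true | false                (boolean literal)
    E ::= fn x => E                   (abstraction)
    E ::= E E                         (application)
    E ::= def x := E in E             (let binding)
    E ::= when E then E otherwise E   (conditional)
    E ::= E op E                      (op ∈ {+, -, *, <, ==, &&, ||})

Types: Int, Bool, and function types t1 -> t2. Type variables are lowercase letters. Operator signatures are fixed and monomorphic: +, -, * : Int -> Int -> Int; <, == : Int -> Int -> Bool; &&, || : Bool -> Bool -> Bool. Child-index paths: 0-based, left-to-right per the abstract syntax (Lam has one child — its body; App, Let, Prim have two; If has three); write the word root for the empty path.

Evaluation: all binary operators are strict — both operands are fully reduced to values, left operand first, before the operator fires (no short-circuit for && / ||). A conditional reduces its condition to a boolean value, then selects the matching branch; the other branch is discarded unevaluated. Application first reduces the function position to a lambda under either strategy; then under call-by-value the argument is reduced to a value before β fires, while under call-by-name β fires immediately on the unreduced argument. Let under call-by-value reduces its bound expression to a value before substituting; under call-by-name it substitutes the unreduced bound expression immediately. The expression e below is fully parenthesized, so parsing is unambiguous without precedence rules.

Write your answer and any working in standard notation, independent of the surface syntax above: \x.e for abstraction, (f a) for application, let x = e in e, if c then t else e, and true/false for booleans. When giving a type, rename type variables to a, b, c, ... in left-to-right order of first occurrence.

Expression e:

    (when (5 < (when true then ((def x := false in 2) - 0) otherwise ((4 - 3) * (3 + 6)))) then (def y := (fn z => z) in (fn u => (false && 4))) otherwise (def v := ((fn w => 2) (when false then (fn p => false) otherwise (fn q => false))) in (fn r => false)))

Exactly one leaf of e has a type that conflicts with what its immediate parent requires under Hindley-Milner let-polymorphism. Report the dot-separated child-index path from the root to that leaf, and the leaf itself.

Working:
  unify Int ~ Int
  unify Bool ~ Bool
let x : Bool
  unify Int ~ Int
  unify Int ~ Int
  unify Int ~ Int
  unify Int ~ Int
  unify Int ~ Int
  unify Int ~ Int
  unify Int ~ Int
  unify Int ~ Int
  unify Int ~ Int
  unify Int ~ Int
  unify Bool ~ Bool
z : a
\z._ : a -> a
let y : forall. a -> a
  unify Bool ~ Bool
  unify Int ~ Bool
  FAIL: mismatch Int ~ Bool

Answer: 1.1.0.1 : 4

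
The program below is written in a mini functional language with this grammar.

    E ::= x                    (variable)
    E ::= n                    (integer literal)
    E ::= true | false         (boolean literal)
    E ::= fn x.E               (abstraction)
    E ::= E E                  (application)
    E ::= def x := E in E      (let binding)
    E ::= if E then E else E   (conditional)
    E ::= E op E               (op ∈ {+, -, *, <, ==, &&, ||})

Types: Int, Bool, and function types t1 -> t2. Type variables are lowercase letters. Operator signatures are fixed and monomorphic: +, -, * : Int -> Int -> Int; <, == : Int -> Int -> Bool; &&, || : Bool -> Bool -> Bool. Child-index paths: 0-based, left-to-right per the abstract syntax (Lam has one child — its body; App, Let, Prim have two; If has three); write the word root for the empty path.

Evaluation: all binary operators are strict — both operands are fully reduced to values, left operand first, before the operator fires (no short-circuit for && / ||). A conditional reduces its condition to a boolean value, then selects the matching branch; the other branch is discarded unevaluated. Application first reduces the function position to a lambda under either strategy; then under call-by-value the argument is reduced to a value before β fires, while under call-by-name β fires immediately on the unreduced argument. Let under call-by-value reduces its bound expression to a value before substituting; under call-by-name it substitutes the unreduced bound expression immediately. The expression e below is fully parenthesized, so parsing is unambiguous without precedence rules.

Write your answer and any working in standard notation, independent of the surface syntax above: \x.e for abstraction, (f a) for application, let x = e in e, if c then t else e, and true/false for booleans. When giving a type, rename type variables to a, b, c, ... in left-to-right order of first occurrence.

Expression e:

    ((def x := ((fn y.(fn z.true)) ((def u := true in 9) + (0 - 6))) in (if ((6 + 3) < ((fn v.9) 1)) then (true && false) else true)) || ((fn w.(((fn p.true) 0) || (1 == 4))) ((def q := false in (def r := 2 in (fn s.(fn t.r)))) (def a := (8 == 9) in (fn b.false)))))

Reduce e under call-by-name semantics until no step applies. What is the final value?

Answer: true

Trace:
step 0: ((let x = ((\y.(\z.true)) ((let u = true in 9) + (0 - 6))) in (if ((6 + 3) < ((\v.9) 1)) then (true && false) else true)) || ((\w.(((\p.true) 0) || (1 == 4))) ((let q = false in (let r = 2 in (\s.(\t.r)))) (let a = (8 == 9) in (\b.false)))))
step 1: [let@0] ((if ((6 + 3) < ((\v.9) 1)) then (true && false) else true) || ((\w.(((\p.true) 0) || (1 == 4))) ((let q = false in (let r = 2 in (\s.(\t.r)))) (let a = (8 == 9) in (\b.false)))))
step 2: [delta@0.0.0] ((if (9 < ((\v.9) 1)) then (true && false) else true) || ((\w.(((\p.true) 0) || (1 == 4))) ((let q = false in (let r = 2 in (\s.(\t.r)))) (let a = (8 == 9) in (\b.false)))))
step 3: [beta@0.0.1] ((if (9 < 9) then (true && false) else true) || ((\w.(((\p.true) 0) || (1 == 4))) ((let q = false in (let r = 2 in (\s.(\t.r)))) (let a = (8 == 9) in (\b.false)))))
step 4: [delta@0.0] ((if false then (true && false) else true) || ((\w.(((\p.true) 0) || (1 == 4))) ((let q = false in (let r = 2 in (\s.(\t.r)))) (let a = (8 == 9) in (\b.false)))))
step 5: [if@0] (true || ((\w.(((\p.true) 0) || (1 == 4))) ((let q = false in (let r = 2 in (\s.(\t.r)))) (let a = (8 == 9) in (\b.false)))))
step 6: [beta@1] (true || (((\p.true) 0) || (1 == 4)))
step 7: [beta@1.0] (true || (true || (1 == 4)))
step 8: [delta@1.1] (true || (true || false))
step 9: [delta@1] (true || true)
step 10: [delta@root] true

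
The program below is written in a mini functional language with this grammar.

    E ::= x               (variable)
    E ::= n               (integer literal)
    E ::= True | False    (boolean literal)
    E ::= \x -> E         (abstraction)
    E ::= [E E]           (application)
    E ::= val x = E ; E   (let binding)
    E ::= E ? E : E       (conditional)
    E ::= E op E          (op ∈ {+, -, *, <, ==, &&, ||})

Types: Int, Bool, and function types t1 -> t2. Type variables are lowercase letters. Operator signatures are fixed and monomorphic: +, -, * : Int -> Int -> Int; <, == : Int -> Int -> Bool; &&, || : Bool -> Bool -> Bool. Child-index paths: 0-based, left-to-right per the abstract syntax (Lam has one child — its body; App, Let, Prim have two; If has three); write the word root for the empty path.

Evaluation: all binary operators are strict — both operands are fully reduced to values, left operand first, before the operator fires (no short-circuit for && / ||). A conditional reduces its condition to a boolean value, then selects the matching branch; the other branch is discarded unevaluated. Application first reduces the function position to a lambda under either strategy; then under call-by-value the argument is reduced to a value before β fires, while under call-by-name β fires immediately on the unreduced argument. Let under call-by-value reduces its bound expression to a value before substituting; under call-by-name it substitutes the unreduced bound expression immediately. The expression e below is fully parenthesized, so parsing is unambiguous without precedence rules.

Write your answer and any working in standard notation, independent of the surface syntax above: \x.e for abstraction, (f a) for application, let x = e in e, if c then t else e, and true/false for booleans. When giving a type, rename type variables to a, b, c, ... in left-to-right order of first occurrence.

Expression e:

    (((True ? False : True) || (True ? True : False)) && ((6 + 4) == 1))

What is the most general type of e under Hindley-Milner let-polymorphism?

Answer: Bool

Derivation:
  unify Bool ~ Bool
  unify Bool ~ Bool
  unify Bool ~ Bool
  unify Bool ~ Bool
  unify Bool ~ Bool
  unify Bool ~ Bool
  unify Bool ~ Bool
  unify Int ~ Int
  unify Int ~ Int
  unify Int ~ Int
  unify Int ~ Int
  unify Bool ~ Bool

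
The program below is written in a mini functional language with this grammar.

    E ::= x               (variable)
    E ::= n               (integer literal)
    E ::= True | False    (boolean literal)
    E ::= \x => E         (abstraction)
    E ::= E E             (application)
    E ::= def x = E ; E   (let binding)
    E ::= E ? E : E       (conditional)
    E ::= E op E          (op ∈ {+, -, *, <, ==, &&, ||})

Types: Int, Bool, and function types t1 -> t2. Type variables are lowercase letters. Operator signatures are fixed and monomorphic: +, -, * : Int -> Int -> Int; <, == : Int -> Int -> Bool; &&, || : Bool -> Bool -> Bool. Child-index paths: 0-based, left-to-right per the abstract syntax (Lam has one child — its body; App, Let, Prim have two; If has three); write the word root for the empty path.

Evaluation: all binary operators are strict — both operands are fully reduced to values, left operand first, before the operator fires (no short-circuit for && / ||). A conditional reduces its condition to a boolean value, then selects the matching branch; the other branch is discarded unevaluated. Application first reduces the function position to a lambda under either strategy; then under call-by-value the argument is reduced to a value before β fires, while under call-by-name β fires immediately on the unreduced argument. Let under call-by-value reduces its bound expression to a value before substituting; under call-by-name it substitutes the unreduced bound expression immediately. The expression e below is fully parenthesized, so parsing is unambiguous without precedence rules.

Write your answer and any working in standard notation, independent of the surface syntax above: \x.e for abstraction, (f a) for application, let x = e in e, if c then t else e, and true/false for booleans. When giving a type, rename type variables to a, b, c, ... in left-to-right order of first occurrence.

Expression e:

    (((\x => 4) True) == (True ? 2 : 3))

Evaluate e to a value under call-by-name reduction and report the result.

Derivation:
step 0: (((\x.4) true) == (if true then 2 else 3))
step 1: [beta@0] (4 == (if true then 2 else 3))
step 2: [if@1] (4 == 2)
step 3: [delta@root] false

Answer: false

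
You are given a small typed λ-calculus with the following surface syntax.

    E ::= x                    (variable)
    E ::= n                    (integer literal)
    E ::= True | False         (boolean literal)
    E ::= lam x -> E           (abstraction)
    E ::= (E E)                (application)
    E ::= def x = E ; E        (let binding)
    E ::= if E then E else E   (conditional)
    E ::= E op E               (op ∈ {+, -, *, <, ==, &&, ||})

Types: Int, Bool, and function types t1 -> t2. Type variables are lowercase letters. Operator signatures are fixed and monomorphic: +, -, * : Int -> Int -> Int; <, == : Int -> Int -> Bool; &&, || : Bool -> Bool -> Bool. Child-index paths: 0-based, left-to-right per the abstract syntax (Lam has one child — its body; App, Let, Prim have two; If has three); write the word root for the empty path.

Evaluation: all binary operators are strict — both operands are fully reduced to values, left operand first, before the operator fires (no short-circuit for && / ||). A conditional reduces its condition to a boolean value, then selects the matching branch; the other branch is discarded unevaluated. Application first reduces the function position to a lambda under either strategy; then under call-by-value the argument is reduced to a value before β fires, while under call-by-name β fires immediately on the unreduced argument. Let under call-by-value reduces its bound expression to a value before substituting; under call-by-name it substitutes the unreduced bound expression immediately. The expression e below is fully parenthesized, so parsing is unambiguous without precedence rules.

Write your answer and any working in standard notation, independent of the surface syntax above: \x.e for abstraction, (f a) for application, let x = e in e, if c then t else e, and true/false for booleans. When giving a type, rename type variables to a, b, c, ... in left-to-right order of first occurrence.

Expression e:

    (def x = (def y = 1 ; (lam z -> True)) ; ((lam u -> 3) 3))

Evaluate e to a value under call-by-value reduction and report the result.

Answer: 3

Trace:
step 0: (let x = (let y = 1 in (\z.true)) in ((\u.3) 3))
step 1: [let@0] (let x = (\z.true) in ((\u.3) 3))
step 2: [let@root] ((\u.3) 3)
step 3: [beta@root] 3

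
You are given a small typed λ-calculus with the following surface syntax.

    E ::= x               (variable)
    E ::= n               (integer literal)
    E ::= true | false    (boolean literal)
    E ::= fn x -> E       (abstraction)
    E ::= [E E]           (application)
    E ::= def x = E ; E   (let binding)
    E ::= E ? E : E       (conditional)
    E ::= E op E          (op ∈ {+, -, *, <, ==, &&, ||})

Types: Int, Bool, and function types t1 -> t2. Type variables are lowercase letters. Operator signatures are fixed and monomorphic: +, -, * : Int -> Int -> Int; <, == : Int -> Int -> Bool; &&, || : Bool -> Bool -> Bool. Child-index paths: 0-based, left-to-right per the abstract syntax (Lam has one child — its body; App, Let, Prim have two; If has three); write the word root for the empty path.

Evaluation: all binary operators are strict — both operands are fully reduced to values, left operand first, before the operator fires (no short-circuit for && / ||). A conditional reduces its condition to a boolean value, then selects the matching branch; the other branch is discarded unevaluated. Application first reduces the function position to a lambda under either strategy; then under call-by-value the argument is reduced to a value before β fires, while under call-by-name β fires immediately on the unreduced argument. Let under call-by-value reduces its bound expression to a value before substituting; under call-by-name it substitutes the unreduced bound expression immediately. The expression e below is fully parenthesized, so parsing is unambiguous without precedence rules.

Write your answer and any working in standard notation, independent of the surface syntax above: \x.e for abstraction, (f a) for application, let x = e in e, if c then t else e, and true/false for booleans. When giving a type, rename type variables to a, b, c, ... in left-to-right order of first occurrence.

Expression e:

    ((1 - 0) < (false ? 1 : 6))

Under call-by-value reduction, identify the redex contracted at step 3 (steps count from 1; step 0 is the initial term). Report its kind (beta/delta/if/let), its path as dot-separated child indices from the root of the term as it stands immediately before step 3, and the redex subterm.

Answer: delta at root : (1 < 6)

Working:
step 0: ((1 - 0) < (if false then 1 else 6))
step 1: [delta@0] (1 < (if false then 1 else 6))
step 2: [if@1] (1 < 6)
step 3: [delta@root] true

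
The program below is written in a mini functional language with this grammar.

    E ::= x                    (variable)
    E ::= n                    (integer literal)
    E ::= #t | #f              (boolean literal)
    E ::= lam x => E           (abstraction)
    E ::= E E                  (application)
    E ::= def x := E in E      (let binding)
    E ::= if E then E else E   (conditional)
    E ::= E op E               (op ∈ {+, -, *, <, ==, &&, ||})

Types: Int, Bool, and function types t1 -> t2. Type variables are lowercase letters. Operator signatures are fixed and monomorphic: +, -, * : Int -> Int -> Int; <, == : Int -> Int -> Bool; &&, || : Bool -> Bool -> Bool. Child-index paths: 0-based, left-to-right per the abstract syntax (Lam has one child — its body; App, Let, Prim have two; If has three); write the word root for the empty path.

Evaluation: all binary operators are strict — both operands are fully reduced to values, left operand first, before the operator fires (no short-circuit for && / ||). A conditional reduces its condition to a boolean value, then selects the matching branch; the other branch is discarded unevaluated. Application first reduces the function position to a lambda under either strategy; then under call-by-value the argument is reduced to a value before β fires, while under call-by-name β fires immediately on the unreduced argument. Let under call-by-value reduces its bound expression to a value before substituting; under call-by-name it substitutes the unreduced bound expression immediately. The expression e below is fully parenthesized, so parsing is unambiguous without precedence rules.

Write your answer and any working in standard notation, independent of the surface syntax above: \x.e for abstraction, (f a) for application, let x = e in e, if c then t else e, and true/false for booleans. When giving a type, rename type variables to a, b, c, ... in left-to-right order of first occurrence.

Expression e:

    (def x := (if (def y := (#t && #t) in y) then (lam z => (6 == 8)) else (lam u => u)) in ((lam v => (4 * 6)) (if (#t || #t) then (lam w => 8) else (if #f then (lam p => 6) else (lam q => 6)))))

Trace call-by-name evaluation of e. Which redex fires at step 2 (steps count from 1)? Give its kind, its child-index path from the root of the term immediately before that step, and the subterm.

Answer: beta at root : ((\v.(4 * 6)) (if (true || true) then (\w.8) else (if false then (\p.6) else (\q.6))))

Working:
step 0: (let x = (if (let y = (true && true) in y) then (\z.(6 == 8)) else (\u.u)) in ((\v.(4 * 6)) (if (true || true) then (\w.8) else (if false then (\p.6) else (\q.6)))))
step 1: [let@root] ((\v.(4 * 6)) (if (true || true) then (\w.8) else (if false then (\p.6) else (\q.6))))
step 2: [beta@root] (4 * 6)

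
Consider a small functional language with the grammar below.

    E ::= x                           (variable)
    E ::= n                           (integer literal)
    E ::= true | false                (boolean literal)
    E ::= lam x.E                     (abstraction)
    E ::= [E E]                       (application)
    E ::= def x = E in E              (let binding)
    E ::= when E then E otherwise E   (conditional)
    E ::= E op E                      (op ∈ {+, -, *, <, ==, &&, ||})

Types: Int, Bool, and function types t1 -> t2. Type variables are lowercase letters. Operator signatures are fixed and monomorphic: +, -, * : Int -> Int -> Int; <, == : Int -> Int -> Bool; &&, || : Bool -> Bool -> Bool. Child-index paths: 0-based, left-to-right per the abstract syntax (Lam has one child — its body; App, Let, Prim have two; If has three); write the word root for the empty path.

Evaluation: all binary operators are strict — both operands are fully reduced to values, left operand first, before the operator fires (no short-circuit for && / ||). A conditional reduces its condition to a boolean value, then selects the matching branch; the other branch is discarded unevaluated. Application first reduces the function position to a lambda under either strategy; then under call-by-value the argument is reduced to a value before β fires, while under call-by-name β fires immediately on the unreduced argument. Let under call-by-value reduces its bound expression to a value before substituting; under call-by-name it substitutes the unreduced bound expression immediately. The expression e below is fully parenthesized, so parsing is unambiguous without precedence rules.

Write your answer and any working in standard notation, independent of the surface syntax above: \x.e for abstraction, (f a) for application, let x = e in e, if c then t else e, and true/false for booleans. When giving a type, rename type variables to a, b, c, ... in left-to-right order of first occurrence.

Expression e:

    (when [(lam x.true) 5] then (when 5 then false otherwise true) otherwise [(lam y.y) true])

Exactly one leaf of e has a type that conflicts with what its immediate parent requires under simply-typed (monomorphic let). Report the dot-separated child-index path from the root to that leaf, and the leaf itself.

Trace:
\x._ : a -> Bool
  unify a -> Bool ~ Int -> b
  unify a ~ Int
  unify Bool ~ b
_ _ : Bool
  unify Bool ~ Bool
  unify Int ~ Bool
  FAIL: mismatch Int ~ Bool

Answer: 1.0 : 5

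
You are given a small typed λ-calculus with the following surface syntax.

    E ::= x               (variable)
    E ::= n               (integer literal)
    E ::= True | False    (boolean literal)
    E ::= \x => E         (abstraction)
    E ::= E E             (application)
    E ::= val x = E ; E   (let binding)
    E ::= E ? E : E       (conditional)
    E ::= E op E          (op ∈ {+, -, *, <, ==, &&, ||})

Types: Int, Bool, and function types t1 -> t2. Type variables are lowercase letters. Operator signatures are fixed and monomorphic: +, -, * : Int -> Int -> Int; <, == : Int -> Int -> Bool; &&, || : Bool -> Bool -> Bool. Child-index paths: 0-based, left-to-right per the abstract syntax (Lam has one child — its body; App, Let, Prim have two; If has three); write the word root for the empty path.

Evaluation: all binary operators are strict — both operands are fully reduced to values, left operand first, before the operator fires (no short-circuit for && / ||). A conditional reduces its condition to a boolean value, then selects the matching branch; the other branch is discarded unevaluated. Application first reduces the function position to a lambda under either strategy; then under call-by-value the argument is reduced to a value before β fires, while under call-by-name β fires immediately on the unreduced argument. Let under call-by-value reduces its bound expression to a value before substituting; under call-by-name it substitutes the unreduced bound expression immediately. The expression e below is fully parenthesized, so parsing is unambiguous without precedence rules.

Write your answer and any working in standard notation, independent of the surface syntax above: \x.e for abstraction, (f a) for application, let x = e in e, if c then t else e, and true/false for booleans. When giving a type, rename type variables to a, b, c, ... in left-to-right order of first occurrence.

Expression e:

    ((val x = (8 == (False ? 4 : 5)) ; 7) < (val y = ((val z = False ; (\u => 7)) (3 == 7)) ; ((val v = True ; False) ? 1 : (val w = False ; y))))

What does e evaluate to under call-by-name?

Answer: false

Derivation:
step 0: ((let x = (8 == (if false then 4 else 5)) in 7) < (let y = ((let z = false in (\u.7)) (3 == 7)) in (if (let v = true in false) then 1 else (let w = false in y))))
step 1: [let@0] (7 < (let y = ((let z = false in (\u.7)) (3 == 7)) in (if (let v = true in false) then 1 else (let w = false in y))))
step 2: [let@1] (7 < (if (let v = true in false) then 1 else (let w = false in ((let z = false in (\u.7)) (3 == 7)))))
step 3: [let@1.0] (7 < (if false then 1 else (let w = false in ((let z = false in (\u.7)) (3 == 7)))))
step 4: [if@1] (7 < (let w = false in ((let z = false in (\u.7)) (3 == 7))))
step 5: [let@1] (7 < ((let z = false in (\u.7)) (3 == 7)))
step 6: [let@1.0] (7 < ((\u.7) (3 == 7)))
step 7: [beta@1] (7 < 7)
step 8: [delta@root] false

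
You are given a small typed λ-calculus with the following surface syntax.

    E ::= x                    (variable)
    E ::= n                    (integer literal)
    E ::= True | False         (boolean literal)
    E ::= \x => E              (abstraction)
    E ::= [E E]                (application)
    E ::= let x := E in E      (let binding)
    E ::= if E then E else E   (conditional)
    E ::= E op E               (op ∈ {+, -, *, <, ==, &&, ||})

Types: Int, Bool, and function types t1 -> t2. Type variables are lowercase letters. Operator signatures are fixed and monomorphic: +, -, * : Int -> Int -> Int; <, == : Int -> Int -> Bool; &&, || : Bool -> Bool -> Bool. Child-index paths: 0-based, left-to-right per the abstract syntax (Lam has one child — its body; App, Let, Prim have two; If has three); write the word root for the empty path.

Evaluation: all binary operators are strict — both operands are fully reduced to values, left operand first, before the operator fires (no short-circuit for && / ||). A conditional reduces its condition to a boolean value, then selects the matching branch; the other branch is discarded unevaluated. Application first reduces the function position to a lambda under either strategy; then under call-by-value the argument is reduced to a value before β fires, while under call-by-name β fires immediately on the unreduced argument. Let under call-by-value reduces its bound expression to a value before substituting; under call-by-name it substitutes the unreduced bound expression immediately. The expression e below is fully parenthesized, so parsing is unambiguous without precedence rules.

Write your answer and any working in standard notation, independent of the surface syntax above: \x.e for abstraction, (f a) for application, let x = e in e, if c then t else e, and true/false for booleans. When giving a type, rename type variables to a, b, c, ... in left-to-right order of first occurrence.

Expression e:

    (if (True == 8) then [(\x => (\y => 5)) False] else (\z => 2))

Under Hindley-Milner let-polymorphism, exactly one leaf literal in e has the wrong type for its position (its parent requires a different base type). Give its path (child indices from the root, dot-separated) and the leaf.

Working:
  unify Bool ~ Int
  FAIL: mismatch Bool ~ Int

Answer: 0.0 : true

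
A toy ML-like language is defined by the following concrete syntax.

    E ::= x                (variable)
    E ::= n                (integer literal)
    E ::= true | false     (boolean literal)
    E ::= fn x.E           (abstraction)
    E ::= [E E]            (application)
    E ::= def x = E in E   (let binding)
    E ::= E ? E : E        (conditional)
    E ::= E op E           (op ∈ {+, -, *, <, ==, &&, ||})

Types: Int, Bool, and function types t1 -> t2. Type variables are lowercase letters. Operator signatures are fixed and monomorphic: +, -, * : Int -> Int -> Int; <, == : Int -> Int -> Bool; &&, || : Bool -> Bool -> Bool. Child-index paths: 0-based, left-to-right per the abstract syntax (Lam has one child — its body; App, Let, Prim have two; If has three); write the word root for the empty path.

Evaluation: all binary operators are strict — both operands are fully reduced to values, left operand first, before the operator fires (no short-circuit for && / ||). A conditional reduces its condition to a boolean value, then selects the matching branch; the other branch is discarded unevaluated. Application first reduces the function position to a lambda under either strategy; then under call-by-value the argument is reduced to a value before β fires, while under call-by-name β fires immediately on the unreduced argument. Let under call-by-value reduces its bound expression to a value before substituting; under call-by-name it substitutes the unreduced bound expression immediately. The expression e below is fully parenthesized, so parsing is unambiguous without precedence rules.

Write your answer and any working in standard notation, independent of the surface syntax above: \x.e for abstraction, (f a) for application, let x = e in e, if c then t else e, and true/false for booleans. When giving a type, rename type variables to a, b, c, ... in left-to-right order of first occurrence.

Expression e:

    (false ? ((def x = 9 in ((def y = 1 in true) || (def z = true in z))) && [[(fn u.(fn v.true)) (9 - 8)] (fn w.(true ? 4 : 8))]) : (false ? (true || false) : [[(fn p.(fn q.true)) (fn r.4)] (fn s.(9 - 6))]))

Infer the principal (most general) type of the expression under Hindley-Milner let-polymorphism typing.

Answer: Bool

Working:
  unify Bool ~ Bool
let x : Int
let y : Int
  unify Bool ~ Bool
let z : Bool
z : Bool
  unify Bool ~ Bool
  unify Bool ~ Bool
\v._ : b -> Bool
\u._ : a -> b -> Bool
  unify Int ~ Int
  unify Int ~ Int
  unify a -> b -> Bool ~ Int -> c
  unify a ~ Int
  unify b -> Bool ~ c
_ _ : b -> Bool
  unify Bool ~ Bool
  unify Int ~ Int
\w._ : d -> Int
  unify b -> Bool ~ (d -> Int) -> e
  unify b ~ d -> Int
  unify Bool ~ e
_ _ : Bool
  unify Bool ~ Bool
  unify Bool ~ Bool
  unify Bool ~ Bool
  unify Bool ~ Bool
\q._ : g -> Bool
\p._ : f -> g -> Bool
\r._ : h -> Int
  unify f -> g -> Bool ~ (h -> Int) -> i
  unify f ~ h -> Int
  unify g -> Bool ~ i
_ _ : g -> Bool
  unify Int ~ Int
  unify Int ~ Int
\s._ : j -> Int
  unify g -> Bool ~ (j -> Int) -> k
  unify g ~ j -> Int
  unify Bool ~ k
_ _ : Bool
  unify Bool ~ Bool
  unify Bool ~ Bool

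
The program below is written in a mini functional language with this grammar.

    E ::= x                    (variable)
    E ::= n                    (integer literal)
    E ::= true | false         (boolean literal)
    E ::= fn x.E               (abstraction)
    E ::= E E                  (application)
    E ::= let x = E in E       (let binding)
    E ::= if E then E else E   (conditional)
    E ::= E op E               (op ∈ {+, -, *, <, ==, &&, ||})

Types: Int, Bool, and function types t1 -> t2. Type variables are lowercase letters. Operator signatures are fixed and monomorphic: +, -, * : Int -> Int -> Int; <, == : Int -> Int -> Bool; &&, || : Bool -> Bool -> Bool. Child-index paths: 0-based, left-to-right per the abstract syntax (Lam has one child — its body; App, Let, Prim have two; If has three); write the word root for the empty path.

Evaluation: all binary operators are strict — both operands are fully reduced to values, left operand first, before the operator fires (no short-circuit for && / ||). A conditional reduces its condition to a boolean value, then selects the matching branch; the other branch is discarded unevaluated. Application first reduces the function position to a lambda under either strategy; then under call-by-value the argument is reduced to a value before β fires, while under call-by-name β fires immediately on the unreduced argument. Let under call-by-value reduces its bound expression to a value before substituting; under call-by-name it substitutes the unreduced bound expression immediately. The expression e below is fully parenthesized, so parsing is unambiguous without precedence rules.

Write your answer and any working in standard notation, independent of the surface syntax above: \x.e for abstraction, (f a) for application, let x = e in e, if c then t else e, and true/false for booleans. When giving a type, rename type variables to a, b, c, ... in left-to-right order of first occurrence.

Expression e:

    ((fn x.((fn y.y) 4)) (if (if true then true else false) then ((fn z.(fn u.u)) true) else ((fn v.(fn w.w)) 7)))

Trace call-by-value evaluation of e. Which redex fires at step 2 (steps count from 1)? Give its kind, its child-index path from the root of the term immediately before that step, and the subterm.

Trace:
step 0: ((\x.((\y.y) 4)) (if (if true then true else false) then ((\z.(\u.u)) true) else ((\v.(\w.w)) 7)))
step 1: [if@1.0] ((\x.((\y.y) 4)) (if true then ((\z.(\u.u)) true) else ((\v.(\w.w)) 7)))
step 2: [if@1] ((\x.((\y.y) 4)) ((\z.(\u.u)) true))

Answer: if at 1 : (if true then ((\z.(\u.u)) true) else ((\v.(\w.w)) 7))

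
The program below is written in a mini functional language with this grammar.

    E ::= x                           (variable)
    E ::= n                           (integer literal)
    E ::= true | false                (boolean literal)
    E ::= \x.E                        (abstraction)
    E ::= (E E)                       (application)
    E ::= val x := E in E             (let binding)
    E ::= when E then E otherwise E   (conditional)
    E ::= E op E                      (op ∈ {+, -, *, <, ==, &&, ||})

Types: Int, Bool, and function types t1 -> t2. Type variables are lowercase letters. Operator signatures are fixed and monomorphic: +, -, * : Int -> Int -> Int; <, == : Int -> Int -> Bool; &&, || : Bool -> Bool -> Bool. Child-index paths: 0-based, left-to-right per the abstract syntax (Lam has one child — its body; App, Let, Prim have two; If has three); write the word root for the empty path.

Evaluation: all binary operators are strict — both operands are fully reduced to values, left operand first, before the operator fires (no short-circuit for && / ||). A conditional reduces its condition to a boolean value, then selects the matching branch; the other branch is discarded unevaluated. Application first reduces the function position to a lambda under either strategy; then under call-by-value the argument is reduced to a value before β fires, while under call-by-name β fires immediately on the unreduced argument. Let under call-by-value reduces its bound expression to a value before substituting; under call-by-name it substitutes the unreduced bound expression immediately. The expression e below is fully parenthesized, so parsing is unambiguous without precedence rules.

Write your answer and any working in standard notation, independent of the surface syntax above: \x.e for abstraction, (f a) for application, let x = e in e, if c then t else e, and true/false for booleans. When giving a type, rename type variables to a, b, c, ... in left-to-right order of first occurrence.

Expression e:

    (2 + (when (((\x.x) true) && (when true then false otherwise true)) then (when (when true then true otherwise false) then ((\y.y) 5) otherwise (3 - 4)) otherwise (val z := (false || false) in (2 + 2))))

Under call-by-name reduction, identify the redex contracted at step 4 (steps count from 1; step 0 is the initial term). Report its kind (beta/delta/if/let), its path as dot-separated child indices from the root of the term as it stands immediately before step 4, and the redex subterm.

Answer: if at 1 : (if false then (if (if true then true else false) then ((\y.y) 5) else (3 - 4)) else (let z = (false || false) in (2 + 2)))

Trace:
step 0: (2 + (if (((\x.x) true) && (if true then false else true)) then (if (if true then true else false) then ((\y.y) 5) else (3 - 4)) else (let z = (false || false) in (2 + 2))))
step 1: [beta@1.0.0] (2 + (if (true && (if true then false else true)) then (if (if true then true else false) then ((\y.y) 5) else (3 - 4)) else (let z = (false || false) in (2 + 2))))
step 2: [if@1.0.1] (2 + (if (true && false) then (if (if true then true else false) then ((\y.y) 5) else (3 - 4)) else (let z = (false || false) in (2 + 2))))
step 3: [delta@1.0] (2 + (if false then (if (if true then true else false) then ((\y.y) 5) else (3 - 4)) else (let z = (false || false) in (2 + 2))))
step 4: [if@1] (2 + (let z = (false || false) in (2 + 2)))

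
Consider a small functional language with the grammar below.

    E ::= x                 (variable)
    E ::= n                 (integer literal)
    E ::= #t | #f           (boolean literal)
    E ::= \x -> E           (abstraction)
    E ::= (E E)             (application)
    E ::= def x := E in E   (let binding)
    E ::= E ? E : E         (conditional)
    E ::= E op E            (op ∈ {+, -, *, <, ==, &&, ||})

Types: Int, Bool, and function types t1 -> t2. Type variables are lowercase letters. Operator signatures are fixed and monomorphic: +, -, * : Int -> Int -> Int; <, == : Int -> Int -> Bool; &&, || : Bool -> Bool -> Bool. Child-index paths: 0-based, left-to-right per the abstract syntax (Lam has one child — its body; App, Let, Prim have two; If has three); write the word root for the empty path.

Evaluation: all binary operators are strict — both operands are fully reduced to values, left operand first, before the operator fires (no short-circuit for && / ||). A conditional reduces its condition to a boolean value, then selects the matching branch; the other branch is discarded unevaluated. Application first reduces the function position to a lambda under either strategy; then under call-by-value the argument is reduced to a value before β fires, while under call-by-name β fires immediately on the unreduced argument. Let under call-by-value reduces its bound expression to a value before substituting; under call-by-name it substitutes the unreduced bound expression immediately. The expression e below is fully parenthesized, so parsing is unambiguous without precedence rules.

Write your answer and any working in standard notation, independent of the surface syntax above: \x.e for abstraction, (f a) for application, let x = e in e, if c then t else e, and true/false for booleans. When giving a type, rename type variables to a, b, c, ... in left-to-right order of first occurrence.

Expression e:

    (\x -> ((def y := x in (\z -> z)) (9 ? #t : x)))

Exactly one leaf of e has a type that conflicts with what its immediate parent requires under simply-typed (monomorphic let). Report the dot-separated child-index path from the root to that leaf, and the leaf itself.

Answer: 0.1.0 : 9

Working:
x : a
let y : a
z : b
\z._ : b -> b
  unify Int ~ Bool
  FAIL: mismatch Int ~ Bool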